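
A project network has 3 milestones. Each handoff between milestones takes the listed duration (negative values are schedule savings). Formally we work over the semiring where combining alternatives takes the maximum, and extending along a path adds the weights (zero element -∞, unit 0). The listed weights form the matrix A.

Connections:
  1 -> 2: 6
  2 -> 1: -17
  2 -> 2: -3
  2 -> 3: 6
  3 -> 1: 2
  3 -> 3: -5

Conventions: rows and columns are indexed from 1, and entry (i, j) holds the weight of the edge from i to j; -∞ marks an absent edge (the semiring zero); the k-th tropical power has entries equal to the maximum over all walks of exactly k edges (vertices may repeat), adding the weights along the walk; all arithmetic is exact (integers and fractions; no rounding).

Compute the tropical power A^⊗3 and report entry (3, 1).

A^⊗2:
  [-11, 3, 12]
  [8, -6, 3]
  [-3, 8, -10]
A^⊗3:
  [14, 0, 9]
  [5, 14, 0]
  [-8, 5, 14]
Key observation: the optimum is the walk 3->3->3->1, with weight (-5) + (-5) + 2 = -8.
Optimal value attained by: walk 3->3->3->1.
Answer: (A^⊗3)[3][1] = -8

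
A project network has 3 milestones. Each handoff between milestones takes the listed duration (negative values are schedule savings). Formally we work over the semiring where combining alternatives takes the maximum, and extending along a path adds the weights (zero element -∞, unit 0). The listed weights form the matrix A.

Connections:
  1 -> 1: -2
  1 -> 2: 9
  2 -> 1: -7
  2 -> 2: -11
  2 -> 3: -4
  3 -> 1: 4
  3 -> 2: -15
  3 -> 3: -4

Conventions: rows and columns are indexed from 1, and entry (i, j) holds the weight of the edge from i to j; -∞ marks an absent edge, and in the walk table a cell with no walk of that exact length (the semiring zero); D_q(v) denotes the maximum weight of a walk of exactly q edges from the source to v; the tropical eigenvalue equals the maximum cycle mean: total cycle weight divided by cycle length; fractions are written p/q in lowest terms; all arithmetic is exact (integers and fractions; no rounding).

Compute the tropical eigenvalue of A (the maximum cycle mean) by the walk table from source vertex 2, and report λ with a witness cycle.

q=0: [-∞, 0, -∞]
q=1: [-7, -11, -4]
q=2: [0, 2, -8]
q=3: [-2, 9, -2]
Optimal cycle mean attained by: cycle 1->2->3->1, total 9 + (-4) + 4, length 3.
Answer: λ = 3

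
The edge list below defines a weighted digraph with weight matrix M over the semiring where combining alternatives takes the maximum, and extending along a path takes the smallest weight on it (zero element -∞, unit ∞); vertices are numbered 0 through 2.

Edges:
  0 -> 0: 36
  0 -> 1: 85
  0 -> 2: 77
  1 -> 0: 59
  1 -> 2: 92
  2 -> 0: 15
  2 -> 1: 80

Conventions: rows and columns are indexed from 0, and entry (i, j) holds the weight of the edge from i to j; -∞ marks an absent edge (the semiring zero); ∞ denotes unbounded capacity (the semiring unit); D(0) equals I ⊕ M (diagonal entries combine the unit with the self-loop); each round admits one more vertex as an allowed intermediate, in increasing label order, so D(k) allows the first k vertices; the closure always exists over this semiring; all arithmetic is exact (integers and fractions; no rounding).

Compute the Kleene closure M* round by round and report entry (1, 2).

D(0):
  [∞, 85, 77]
  [59, ∞, 92]
  [15, 80, ∞]
D(1):
  [∞, 85, 77]
  [59, ∞, 92]
  [15, 80, ∞]
D(2):
  [∞, 85, 85]
  [59, ∞, 92]
  [59, 80, ∞]
D(3):
  [∞, 85, 85]
  [59, ∞, 92]
  [59, 80, ∞]
Answer: M*[1][2] = 92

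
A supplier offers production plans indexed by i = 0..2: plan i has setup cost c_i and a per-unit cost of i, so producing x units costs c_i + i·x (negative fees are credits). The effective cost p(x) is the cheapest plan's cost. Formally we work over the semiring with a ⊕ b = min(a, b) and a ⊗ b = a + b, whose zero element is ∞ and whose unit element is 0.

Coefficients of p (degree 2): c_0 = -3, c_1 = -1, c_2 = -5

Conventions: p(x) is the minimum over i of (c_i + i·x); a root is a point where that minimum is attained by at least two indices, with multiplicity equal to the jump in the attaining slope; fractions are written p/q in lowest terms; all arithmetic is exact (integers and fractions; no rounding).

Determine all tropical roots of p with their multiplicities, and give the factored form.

hull edge (i=0, c=-3) to (i=2, c=-5): slope -1, span 2
Factored form: p(x) = -5 ⊗ (x ⊕ 1) ⊗ (x ⊕ 1)
Answer: roots = 1 (mult 2)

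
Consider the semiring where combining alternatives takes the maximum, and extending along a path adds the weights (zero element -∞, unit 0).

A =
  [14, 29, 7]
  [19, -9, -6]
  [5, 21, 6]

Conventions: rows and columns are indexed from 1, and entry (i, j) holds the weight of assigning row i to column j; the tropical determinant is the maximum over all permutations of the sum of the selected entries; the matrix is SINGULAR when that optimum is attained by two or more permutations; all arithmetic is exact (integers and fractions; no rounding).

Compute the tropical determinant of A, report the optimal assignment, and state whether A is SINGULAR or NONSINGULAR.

σ = (1, 2, 3): 14 + (-9) + 6 = 11
σ = (1, 3, 2): 14 + (-6) + 21 = 29
σ = (2, 1, 3): 29 + 19 + 6 = 54
σ = (2, 3, 1): 29 + (-6) + 5 = 28
σ = (3, 1, 2): 7 + 19 + 21 = 47
σ = (3, 2, 1): 7 + (-9) + 5 = 3
Optimal value attained by: σ = (2, 1, 3).
Answer: det⊕(A) = 54; verdict: NONSINGULAR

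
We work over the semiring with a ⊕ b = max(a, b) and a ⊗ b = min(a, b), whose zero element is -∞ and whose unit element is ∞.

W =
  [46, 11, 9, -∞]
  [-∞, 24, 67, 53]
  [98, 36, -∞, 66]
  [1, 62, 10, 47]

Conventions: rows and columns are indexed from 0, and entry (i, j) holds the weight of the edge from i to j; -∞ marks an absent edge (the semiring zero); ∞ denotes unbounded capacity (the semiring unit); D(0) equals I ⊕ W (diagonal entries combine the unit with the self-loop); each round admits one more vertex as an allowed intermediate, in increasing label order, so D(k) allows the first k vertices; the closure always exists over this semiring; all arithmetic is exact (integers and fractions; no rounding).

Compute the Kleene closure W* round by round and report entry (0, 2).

D(0):
  [∞, 11, 9, -∞]
  [-∞, ∞, 67, 53]
  [98, 36, ∞, 66]
  [1, 62, 10, ∞]
D(1):
  [∞, 11, 9, -∞]
  [-∞, ∞, 67, 53]
  [98, 36, ∞, 66]
  [1, 62, 10, ∞]
D(2):
  [∞, 11, 11, 11]
  [-∞, ∞, 67, 53]
  [98, 36, ∞, 66]
  [1, 62, 62, ∞]
D(3):
  [∞, 11, 11, 11]
  [67, ∞, 67, 66]
  [98, 36, ∞, 66]
  [62, 62, 62, ∞]
D(4):
  [∞, 11, 11, 11]
  [67, ∞, 67, 66]
  [98, 62, ∞, 66]
  [62, 62, 62, ∞]
Answer: W*[0][2] = 11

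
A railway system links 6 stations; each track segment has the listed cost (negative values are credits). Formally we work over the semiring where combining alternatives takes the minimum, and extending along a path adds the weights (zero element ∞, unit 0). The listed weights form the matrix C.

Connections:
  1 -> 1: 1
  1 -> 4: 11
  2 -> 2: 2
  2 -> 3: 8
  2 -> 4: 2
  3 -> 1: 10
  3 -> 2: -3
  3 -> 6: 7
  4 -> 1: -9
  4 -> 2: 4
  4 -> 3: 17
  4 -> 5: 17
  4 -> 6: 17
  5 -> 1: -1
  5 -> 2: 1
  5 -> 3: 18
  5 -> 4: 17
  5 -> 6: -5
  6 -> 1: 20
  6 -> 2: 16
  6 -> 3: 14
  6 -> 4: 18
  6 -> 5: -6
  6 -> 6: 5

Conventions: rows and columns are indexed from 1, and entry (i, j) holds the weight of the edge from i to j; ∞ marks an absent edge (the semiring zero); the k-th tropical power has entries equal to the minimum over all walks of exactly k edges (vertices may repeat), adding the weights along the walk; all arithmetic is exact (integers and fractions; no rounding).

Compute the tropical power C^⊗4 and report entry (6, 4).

C^⊗2:
  [2, 15, 28, 12, 28, 28]
  [-7, 4, 10, 4, 19, 15]
  [11, -1, 5, -1, 1, 12]
  [-8, 6, 12, 2, 11, 12]
  [0, 3, 9, 3, -11, 0]
  [-7, -5, 12, 11, -1, -11]
C^⊗3:
  [3, 16, 23, 13, 22, 23]
  [-6, 6, 12, 4, 9, 14]
  [-10, 1, 7, 1, 6, -4]
  [-7, 6, 14, 3, 6, 6]
  [-12, -10, 7, 5, -6, -16]
  [-6, -3, 3, -3, -17, -6]
C^⊗4:
  [4, 17, 24, 14, 17, 17]
  [-5, 8, 14, 5, 8, 4]
  [-9, 3, 9, 1, -10, 1]
  [-6, 7, 14, 4, 0, 1]
  [-11, -8, -2, -8, -22, -11]
  [-18, -16, 1, -1, -12, -22]
Key observation: the optimum is the walk 6->5->2->2->4, with weight (-6) + 1 + 2 + 2 = -1.
Optimal value attained by: walk 6->5->2->2->4.
Answer: (C^⊗4)[6][4] = -1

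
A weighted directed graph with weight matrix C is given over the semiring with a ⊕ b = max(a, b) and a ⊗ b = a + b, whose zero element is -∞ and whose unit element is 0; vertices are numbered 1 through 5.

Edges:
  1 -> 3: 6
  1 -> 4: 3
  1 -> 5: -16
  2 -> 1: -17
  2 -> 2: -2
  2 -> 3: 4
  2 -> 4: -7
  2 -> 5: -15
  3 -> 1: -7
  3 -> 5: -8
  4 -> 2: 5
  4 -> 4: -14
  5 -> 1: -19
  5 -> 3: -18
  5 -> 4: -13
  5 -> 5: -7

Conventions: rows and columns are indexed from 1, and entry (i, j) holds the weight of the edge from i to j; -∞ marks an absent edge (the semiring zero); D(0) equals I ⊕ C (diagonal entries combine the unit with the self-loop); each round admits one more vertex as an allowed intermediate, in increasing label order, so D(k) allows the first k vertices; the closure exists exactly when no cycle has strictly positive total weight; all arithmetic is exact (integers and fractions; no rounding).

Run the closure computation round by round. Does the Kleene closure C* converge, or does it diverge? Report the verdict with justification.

D(0):
  [0, -∞, 6, 3, -16]
  [-17, 0, 4, -7, -15]
  [-7, -∞, 0, -∞, -8]
  [-∞, 5, -∞, 0, -∞]
  [-19, -∞, -18, -13, 0]
D(1):
  [0, -∞, 6, 3, -16]
  [-17, 0, 4, -7, -15]
  [-7, -∞, 0, -4, -8]
  [-∞, 5, -∞, 0, -∞]
  [-19, -∞, -13, -13, 0]
D(2):
  [0, -∞, 6, 3, -16]
  [-17, 0, 4, -7, -15]
  [-7, -∞, 0, -4, -8]
  [-12, 5, 9, 0, -10]
  [-19, -∞, -13, -13, 0]
Detection: at round 3, diagonal entry (4, 4) turns strictly positive.
Key observation: the cycle 4->2->3->1->4 has total weight 5 + 4 + (-7) + 3, which is strictly positive.
Answer: DIVERGES — positive cycle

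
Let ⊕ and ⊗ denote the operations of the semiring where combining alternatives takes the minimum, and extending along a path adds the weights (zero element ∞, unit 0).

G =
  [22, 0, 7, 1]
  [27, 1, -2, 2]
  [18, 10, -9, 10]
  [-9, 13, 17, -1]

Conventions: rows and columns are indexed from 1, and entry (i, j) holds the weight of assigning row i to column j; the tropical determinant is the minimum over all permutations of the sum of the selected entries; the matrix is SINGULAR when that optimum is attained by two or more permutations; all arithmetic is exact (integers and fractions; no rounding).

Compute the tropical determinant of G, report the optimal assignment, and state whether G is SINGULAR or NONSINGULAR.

σ = (1, 2, 3, 4): 22 + 1 + (-9) + (-1) = 13
σ = (1, 2, 4, 3): 22 + 1 + 10 + 17 = 50
σ = (1, 3, 2, 4): 22 + (-2) + 10 + (-1) = 29
σ = (1, 3, 4, 2): 22 + (-2) + 10 + 13 = 43
σ = (1, 4, 2, 3): 22 + 2 + 10 + 17 = 51
σ = (1, 4, 3, 2): 22 + 2 + (-9) + 13 = 28
σ = (2, 1, 3, 4): 0 + 27 + (-9) + (-1) = 17
σ = (2, 1, 4, 3): 0 + 27 + 10 + 17 = 54
σ = (2, 3, 1, 4): 0 + (-2) + 18 + (-1) = 15
σ = (2, 3, 4, 1): 0 + (-2) + 10 + (-9) = -1
σ = (2, 4, 1, 3): 0 + 2 + 18 + 17 = 37
σ = (2, 4, 3, 1): 0 + 2 + (-9) + (-9) = -16
σ = (3, 1, 2, 4): 7 + 27 + 10 + (-1) = 43
σ = (3, 1, 4, 2): 7 + 27 + 10 + 13 = 57
σ = (3, 2, 1, 4): 7 + 1 + 18 + (-1) = 25
σ = (3, 2, 4, 1): 7 + 1 + 10 + (-9) = 9
σ = (3, 4, 1, 2): 7 + 2 + 18 + 13 = 40
σ = (3, 4, 2, 1): 7 + 2 + 10 + (-9) = 10
σ = (4, 1, 2, 3): 1 + 27 + 10 + 17 = 55
σ = (4, 1, 3, 2): 1 + 27 + (-9) + 13 = 32
σ = (4, 2, 1, 3): 1 + 1 + 18 + 17 = 37
σ = (4, 2, 3, 1): 1 + 1 + (-9) + (-9) = -16
σ = (4, 3, 1, 2): 1 + (-2) + 18 + 13 = 30
σ = (4, 3, 2, 1): 1 + (-2) + 10 + (-9) = 0
Optimal value attained by: σ = (2, 4, 3, 1).
Answer: det⊕(G) = -16; verdict: SINGULAR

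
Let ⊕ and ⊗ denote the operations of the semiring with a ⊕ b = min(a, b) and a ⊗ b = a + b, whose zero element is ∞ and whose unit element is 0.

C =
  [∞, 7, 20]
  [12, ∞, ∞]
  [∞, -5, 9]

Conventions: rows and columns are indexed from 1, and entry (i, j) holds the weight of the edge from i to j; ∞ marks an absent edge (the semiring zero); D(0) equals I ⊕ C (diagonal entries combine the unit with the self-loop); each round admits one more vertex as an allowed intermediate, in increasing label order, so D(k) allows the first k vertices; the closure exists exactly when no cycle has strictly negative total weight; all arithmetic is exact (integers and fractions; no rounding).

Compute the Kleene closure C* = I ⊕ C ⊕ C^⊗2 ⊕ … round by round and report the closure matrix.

D(0):
  [0, 7, 20]
  [12, 0, ∞]
  [∞, -5, 0]
D(1):
  [0, 7, 20]
  [12, 0, 32]
  [∞, -5, 0]
D(2):
  [0, 7, 20]
  [12, 0, 32]
  [7, -5, 0]
D(3):
  [0, 7, 20]
  [12, 0, 32]
  [7, -5, 0]
Answer: C* = [[0, 7, 20], [12, 0, 32], [7, -5, 0]]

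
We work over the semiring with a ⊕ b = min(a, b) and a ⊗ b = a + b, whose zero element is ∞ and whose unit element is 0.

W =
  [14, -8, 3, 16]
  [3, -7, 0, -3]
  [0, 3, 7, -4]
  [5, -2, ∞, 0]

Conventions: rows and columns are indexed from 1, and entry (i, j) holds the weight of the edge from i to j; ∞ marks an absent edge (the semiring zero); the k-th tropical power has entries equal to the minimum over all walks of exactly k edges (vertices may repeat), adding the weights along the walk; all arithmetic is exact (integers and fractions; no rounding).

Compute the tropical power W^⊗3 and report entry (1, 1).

W^⊗2:
  [-5, -15, -8, -11]
  [-4, -14, -7, -10]
  [1, -8, 3, -4]
  [1, -9, -2, -5]
W^⊗3:
  [-12, -22, -15, -18]
  [-11, -21, -14, -17]
  [-5, -15, -8, -11]
  [-6, -16, -9, -12]
Key observation: the optimum is the walk 1->2->2->1, with weight (-8) + (-7) + 3 = -12.
Optimal value attained by: walk 1->2->2->1.
Answer: (W^⊗3)[1][1] = -12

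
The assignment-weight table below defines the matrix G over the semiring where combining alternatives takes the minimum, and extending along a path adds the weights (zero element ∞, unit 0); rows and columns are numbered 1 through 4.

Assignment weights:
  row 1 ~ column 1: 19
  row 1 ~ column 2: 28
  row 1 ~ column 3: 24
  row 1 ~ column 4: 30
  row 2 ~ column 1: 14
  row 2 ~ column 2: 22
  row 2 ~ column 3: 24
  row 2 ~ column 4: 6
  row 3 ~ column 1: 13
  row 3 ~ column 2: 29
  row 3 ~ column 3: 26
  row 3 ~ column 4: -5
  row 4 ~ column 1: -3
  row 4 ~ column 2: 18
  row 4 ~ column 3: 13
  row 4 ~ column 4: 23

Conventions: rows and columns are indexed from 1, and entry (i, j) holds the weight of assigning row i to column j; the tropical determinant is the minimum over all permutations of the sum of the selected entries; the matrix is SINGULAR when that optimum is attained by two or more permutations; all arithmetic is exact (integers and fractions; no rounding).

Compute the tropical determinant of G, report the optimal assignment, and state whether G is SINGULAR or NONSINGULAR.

σ = (1, 2, 3, 4): 19 + 22 + 26 + 23 = 90
σ = (1, 2, 4, 3): 19 + 22 + (-5) + 13 = 49
σ = (1, 3, 2, 4): 19 + 24 + 29 + 23 = 95
σ = (1, 3, 4, 2): 19 + 24 + (-5) + 18 = 56
σ = (1, 4, 2, 3): 19 + 6 + 29 + 13 = 67
σ = (1, 4, 3, 2): 19 + 6 + 26 + 18 = 69
σ = (2, 1, 3, 4): 28 + 14 + 26 + 23 = 91
σ = (2, 1, 4, 3): 28 + 14 + (-5) + 13 = 50
σ = (2, 3, 1, 4): 28 + 24 + 13 + 23 = 88
σ = (2, 3, 4, 1): 28 + 24 + (-5) + (-3) = 44
σ = (2, 4, 1, 3): 28 + 6 + 13 + 13 = 60
σ = (2, 4, 3, 1): 28 + 6 + 26 + (-3) = 57
σ = (3, 1, 2, 4): 24 + 14 + 29 + 23 = 90
σ = (3, 1, 4, 2): 24 + 14 + (-5) + 18 = 51
σ = (3, 2, 1, 4): 24 + 22 + 13 + 23 = 82
σ = (3, 2, 4, 1): 24 + 22 + (-5) + (-3) = 38
σ = (3, 4, 1, 2): 24 + 6 + 13 + 18 = 61
σ = (3, 4, 2, 1): 24 + 6 + 29 + (-3) = 56
σ = (4, 1, 2, 3): 30 + 14 + 29 + 13 = 86
σ = (4, 1, 3, 2): 30 + 14 + 26 + 18 = 88
σ = (4, 2, 1, 3): 30 + 22 + 13 + 13 = 78
σ = (4, 2, 3, 1): 30 + 22 + 26 + (-3) = 75
σ = (4, 3, 1, 2): 30 + 24 + 13 + 18 = 85
σ = (4, 3, 2, 1): 30 + 24 + 29 + (-3) = 80
Optimal value attained by: σ = (3, 2, 4, 1).
Answer: det⊕(G) = 38; verdict: NONSINGULAR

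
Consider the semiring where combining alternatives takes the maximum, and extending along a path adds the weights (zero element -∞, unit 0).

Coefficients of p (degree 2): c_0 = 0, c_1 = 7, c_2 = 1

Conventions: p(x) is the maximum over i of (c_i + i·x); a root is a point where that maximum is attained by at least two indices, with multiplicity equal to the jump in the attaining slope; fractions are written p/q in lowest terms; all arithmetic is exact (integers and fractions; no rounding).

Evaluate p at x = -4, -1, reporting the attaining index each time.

p(-4) = max(0+0·(-4)=0, 7+1·(-4)=3, 1+2·(-4)=-7) = 3 (attained by i=1)
p(-1) = max(0+0·(-1)=0, 7+1·(-1)=6, 1+2·(-1)=-1) = 6 (attained by i=1)
Answer: p(-4) = 3; p(-1) = 6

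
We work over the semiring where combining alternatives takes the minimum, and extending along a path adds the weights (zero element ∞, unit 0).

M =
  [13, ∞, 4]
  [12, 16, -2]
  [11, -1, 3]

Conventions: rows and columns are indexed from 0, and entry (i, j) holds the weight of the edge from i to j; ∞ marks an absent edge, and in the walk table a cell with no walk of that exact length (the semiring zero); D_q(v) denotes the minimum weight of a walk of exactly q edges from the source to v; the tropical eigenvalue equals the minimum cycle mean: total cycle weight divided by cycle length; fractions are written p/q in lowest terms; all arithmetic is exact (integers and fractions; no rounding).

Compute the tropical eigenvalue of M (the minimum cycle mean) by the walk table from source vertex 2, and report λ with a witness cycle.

q=0: [∞, ∞, 0]
q=1: [11, -1, 3]
q=2: [11, 2, -3]
q=3: [8, -4, 0]
Optimal cycle mean attained by: cycle 1->2->1, total (-2) + (-1), length 2.
Answer: λ = -3/2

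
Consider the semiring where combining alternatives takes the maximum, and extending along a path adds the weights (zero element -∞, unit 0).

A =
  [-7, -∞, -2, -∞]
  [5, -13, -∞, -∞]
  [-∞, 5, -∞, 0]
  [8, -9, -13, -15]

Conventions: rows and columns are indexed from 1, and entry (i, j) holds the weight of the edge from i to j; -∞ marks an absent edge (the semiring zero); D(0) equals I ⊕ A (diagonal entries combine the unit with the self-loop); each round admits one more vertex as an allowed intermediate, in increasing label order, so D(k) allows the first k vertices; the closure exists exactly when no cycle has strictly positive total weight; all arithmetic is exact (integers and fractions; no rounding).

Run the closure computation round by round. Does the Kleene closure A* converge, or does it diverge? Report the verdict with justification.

D(0):
  [0, -∞, -2, -∞]
  [5, 0, -∞, -∞]
  [-∞, 5, 0, 0]
  [8, -9, -13, 0]
D(1):
  [0, -∞, -2, -∞]
  [5, 0, 3, -∞]
  [-∞, 5, 0, 0]
  [8, -9, 6, 0]
Detection: at round 2, diagonal entry (3, 3) turns strictly positive.
Key observation: the cycle 3->2->1->3 has total weight 5 + 5 + (-2), which is strictly positive.
Answer: DIVERGES — positive cycle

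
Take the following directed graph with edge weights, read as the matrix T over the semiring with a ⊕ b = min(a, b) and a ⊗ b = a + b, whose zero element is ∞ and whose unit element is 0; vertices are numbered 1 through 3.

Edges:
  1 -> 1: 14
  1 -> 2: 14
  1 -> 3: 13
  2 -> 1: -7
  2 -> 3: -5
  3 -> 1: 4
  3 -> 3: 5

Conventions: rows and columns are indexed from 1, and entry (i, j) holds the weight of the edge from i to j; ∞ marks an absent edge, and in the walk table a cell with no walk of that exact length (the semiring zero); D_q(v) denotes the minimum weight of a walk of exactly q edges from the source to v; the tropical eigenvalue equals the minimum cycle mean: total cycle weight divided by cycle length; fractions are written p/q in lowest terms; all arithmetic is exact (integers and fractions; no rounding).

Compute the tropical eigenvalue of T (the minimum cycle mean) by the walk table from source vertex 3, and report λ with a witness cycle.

q=0: [∞, ∞, 0]
q=1: [4, ∞, 5]
q=2: [9, 18, 10]
q=3: [11, 23, 13]
Optimal cycle mean attained by: cycle 1->2->1, total 14 + (-7), length 2.
Answer: λ = 7/2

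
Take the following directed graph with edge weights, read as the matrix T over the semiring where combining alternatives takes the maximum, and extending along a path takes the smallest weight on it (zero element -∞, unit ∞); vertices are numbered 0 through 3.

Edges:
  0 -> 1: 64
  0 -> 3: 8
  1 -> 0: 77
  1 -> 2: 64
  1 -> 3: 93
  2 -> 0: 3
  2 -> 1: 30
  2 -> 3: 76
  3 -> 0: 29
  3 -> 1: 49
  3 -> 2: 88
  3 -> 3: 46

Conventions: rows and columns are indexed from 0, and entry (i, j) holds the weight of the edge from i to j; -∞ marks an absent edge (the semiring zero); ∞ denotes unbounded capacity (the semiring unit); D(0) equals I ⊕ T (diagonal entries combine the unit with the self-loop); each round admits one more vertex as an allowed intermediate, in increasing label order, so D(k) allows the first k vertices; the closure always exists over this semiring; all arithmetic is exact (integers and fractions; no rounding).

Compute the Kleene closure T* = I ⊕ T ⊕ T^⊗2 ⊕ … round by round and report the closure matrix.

D(0):
  [∞, 64, -∞, 8]
  [77, ∞, 64, 93]
  [3, 30, ∞, 76]
  [29, 49, 88, ∞]
D(1):
  [∞, 64, -∞, 8]
  [77, ∞, 64, 93]
  [3, 30, ∞, 76]
  [29, 49, 88, ∞]
D(2):
  [∞, 64, 64, 64]
  [77, ∞, 64, 93]
  [30, 30, ∞, 76]
  [49, 49, 88, ∞]
D(3):
  [∞, 64, 64, 64]
  [77, ∞, 64, 93]
  [30, 30, ∞, 76]
  [49, 49, 88, ∞]
D(4):
  [∞, 64, 64, 64]
  [77, ∞, 88, 93]
  [49, 49, ∞, 76]
  [49, 49, 88, ∞]
Answer: T* = [[∞, 64, 64, 64], [77, ∞, 88, 93], [49, 49, ∞, 76], [49, 49, 88, ∞]]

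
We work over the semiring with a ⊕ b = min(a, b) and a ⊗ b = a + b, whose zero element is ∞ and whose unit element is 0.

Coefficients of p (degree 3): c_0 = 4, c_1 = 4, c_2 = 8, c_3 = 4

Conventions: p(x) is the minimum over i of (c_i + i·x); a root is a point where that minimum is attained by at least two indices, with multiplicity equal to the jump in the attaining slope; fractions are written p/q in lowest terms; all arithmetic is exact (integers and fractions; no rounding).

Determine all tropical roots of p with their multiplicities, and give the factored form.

hull edge (i=0, c=4) to (i=3, c=4): slope 0, span 3
Factored form: p(x) = 4 ⊗ (x ⊕ 0) ⊗ (x ⊕ 0) ⊗ (x ⊕ 0)
Answer: roots = 0 (mult 3)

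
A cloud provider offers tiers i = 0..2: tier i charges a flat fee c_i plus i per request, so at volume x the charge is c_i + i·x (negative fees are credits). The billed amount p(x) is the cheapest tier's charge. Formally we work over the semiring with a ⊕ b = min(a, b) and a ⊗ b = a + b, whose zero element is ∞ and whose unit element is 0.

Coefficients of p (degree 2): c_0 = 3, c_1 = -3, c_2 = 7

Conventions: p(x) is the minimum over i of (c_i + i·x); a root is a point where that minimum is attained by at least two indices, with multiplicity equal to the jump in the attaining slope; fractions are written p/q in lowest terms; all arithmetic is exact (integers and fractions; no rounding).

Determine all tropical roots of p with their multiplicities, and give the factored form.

hull edge (i=0, c=3) to (i=1, c=-3): slope -6, span 1
hull edge (i=1, c=-3) to (i=2, c=7): slope 10, span 1
Factored form: p(x) = 7 ⊗ (x ⊕ (-10)) ⊗ (x ⊕ 6)
Answer: roots = -10 (mult 1), 6 (mult 1)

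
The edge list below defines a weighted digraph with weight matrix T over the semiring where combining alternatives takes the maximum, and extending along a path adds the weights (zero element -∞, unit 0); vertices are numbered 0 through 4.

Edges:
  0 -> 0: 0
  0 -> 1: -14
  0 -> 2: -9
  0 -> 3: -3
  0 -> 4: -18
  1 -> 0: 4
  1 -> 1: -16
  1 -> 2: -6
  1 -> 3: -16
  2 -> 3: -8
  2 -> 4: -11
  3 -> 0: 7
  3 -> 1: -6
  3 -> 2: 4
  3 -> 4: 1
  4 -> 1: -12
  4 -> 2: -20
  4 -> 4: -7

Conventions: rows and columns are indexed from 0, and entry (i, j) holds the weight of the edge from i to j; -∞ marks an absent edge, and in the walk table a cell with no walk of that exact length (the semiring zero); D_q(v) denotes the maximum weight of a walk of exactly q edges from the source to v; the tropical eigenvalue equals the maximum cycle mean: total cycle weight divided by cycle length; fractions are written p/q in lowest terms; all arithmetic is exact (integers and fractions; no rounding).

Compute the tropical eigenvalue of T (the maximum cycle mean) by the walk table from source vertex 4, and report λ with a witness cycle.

q=0: [-∞, -∞, -∞, -∞, 0]
q=1: [-∞, -12, -20, -∞, -7]
q=2: [-8, -19, -18, -28, -14]
q=3: [-8, -22, -17, -11, -21]
q=4: [-4, -17, -7, -11, -10]
q=5: [-4, -17, -7, -7, -10]
Optimal cycle mean attained by: cycle 0->3->0, total (-3) + 7, length 2.
Answer: λ = 2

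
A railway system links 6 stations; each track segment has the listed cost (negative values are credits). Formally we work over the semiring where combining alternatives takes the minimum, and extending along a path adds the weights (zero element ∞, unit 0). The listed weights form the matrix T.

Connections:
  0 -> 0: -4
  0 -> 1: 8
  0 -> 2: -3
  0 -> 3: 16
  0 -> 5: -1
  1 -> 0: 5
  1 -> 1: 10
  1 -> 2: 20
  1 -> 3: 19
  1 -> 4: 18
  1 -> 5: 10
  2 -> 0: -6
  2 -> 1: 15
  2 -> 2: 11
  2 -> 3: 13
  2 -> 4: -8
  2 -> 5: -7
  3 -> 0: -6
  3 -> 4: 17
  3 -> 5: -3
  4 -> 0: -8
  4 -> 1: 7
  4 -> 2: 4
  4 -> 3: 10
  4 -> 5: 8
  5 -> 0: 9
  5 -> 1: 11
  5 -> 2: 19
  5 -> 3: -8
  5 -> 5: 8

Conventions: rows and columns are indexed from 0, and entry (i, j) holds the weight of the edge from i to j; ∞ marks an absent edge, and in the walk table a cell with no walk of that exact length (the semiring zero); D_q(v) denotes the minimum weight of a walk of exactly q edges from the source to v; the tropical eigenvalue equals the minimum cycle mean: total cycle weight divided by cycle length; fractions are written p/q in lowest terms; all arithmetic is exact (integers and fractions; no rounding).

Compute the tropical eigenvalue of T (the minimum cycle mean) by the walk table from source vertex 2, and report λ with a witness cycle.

q=0: [∞, ∞, 0, ∞, ∞, ∞]
q=1: [-6, 15, 11, 13, -8, -7]
q=2: [-16, -1, -9, -15, 3, -7]
q=3: [-21, -8, -19, -15, -17, -18]
q=4: [-25, -13, -24, -26, -27, -26]
q=5: [-35, -20, -28, -34, -32, -31]
q=6: [-40, -27, -38, -39, -36, -37]
Optimal cycle mean attained by: cycle 0->2->4->0, total (-3) + (-8) + (-8), length 3.
Answer: λ = -19/3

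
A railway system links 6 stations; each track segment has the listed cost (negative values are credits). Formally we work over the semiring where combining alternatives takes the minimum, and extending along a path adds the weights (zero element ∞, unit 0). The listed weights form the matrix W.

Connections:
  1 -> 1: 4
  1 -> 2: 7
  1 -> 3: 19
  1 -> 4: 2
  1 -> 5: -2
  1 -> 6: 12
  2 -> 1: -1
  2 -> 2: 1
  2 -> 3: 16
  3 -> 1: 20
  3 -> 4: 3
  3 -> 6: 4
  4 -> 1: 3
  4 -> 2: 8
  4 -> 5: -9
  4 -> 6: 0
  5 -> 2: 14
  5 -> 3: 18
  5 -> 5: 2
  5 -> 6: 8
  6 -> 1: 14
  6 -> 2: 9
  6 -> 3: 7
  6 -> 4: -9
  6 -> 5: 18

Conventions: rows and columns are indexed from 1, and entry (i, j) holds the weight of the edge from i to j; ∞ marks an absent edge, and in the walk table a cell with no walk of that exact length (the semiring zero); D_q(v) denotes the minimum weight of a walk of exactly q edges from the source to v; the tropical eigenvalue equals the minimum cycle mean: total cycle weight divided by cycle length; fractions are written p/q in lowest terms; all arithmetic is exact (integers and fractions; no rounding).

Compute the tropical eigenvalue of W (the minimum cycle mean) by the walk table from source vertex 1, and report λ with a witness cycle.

q=0: [0, ∞, ∞, ∞, ∞, ∞]
q=1: [4, 7, 19, 2, -2, 12]
q=2: [5, 8, 16, 3, -7, 2]
q=3: [6, 7, 9, -7, -6, 1]
q=4: [-4, 1, 8, -8, -16, -7]
q=5: [-5, -2, 0, -16, -17, -8]
q=6: [-13, -8, -1, -17, -25, -16]
Optimal cycle mean attained by: cycle 4->6->4, total 0 + (-9), length 2.
Answer: λ = -9/2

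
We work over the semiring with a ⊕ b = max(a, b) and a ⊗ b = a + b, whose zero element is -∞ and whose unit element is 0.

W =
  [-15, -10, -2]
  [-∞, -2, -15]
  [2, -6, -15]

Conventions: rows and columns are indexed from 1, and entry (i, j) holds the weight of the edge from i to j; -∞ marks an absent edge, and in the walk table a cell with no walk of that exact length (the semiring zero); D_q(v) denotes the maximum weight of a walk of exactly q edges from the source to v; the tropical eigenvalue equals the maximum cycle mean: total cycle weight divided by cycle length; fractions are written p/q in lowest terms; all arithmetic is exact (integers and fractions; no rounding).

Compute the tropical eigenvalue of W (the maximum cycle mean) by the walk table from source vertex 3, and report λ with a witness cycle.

q=0: [-∞, -∞, 0]
q=1: [2, -6, -15]
q=2: [-13, -8, 0]
q=3: [2, -6, -15]
Optimal cycle mean attained by: cycle 1->3->1, total (-2) + 2, length 2.
Answer: λ = 0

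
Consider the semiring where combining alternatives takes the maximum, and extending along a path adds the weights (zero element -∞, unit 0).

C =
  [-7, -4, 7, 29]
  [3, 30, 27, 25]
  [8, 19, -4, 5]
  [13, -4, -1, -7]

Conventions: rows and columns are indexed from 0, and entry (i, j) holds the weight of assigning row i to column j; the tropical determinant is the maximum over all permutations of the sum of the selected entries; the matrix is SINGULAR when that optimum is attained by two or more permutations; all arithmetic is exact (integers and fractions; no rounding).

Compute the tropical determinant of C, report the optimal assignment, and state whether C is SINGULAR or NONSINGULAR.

σ = (0, 1, 2, 3): (-7) + 30 + (-4) + (-7) = 12
σ = (0, 1, 3, 2): (-7) + 30 + 5 + (-1) = 27
σ = (0, 2, 1, 3): (-7) + 27 + 19 + (-7) = 32
σ = (0, 2, 3, 1): (-7) + 27 + 5 + (-4) = 21
σ = (0, 3, 1, 2): (-7) + 25 + 19 + (-1) = 36
σ = (0, 3, 2, 1): (-7) + 25 + (-4) + (-4) = 10
σ = (1, 0, 2, 3): (-4) + 3 + (-4) + (-7) = -12
σ = (1, 0, 3, 2): (-4) + 3 + 5 + (-1) = 3
σ = (1, 2, 0, 3): (-4) + 27 + 8 + (-7) = 24
σ = (1, 2, 3, 0): (-4) + 27 + 5 + 13 = 41
σ = (1, 3, 0, 2): (-4) + 25 + 8 + (-1) = 28
σ = (1, 3, 2, 0): (-4) + 25 + (-4) + 13 = 30
σ = (2, 0, 1, 3): 7 + 3 + 19 + (-7) = 22
σ = (2, 0, 3, 1): 7 + 3 + 5 + (-4) = 11
σ = (2, 1, 0, 3): 7 + 30 + 8 + (-7) = 38
σ = (2, 1, 3, 0): 7 + 30 + 5 + 13 = 55
σ = (2, 3, 0, 1): 7 + 25 + 8 + (-4) = 36
σ = (2, 3, 1, 0): 7 + 25 + 19 + 13 = 64
σ = (3, 0, 1, 2): 29 + 3 + 19 + (-1) = 50
σ = (3, 0, 2, 1): 29 + 3 + (-4) + (-4) = 24
σ = (3, 1, 0, 2): 29 + 30 + 8 + (-1) = 66
σ = (3, 1, 2, 0): 29 + 30 + (-4) + 13 = 68
σ = (3, 2, 0, 1): 29 + 27 + 8 + (-4) = 60
σ = (3, 2, 1, 0): 29 + 27 + 19 + 13 = 88
Optimal value attained by: σ = (3, 2, 1, 0).
Answer: det⊕(C) = 88; verdict: NONSINGULAR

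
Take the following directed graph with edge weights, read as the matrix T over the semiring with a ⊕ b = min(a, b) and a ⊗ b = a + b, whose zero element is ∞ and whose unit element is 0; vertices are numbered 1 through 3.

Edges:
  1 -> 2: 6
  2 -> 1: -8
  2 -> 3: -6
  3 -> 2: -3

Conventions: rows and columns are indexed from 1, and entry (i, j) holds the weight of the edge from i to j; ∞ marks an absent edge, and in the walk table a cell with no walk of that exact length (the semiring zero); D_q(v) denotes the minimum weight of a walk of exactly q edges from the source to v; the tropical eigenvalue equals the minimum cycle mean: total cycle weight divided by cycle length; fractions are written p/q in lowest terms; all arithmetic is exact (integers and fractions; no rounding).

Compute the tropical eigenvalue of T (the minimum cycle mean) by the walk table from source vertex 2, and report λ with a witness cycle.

q=0: [∞, 0, ∞]
q=1: [-8, ∞, -6]
q=2: [∞, -9, ∞]
q=3: [-17, ∞, -15]
Optimal cycle mean attained by: cycle 2->3->2, total (-6) + (-3), length 2.
Answer: λ = -9/2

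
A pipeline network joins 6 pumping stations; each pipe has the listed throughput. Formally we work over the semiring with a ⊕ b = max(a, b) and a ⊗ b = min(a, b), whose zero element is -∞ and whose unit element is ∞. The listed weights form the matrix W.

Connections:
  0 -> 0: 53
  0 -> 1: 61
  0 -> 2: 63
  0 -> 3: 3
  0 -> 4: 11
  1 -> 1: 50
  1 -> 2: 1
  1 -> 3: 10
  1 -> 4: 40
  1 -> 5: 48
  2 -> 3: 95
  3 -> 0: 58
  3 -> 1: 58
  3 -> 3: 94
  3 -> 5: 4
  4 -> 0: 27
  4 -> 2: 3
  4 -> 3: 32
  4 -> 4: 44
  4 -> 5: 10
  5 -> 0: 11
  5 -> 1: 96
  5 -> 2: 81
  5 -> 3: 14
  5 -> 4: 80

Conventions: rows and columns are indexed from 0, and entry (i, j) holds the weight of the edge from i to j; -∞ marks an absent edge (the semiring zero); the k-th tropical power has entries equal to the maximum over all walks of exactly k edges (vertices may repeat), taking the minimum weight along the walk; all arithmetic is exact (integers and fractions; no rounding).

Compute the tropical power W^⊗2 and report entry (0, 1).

W^⊗2:
  [53, 53, 53, 63, 40, 48]
  [27, 50, 48, 32, 48, 48]
  [58, 58, -∞, 94, -∞, 4]
  [58, 58, 58, 94, 40, 48]
  [32, 32, 27, 32, 44, 10]
  [27, 50, 11, 81, 44, 48]
Key observation: the optimum is the walk 0->0->1, with weight 53 min 61 = 53.
Optimal value attained by: walk 0->0->1.
Answer: (W^⊗2)[0][1] = 53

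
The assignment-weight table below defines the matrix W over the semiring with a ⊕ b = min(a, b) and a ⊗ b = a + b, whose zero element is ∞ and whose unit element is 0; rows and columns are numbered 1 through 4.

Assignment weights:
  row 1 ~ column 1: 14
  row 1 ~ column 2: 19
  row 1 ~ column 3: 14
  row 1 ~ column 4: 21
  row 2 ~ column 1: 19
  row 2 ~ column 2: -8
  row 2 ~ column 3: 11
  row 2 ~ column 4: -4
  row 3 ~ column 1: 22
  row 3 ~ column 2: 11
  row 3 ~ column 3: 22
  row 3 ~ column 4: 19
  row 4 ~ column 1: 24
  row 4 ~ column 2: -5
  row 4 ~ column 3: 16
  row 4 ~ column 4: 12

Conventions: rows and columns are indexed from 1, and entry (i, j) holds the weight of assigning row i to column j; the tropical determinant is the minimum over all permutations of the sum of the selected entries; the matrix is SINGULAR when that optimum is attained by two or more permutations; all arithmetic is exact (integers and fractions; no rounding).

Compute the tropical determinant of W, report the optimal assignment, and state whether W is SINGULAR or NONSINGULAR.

σ = (1, 2, 3, 4): 14 + (-8) + 22 + 12 = 40
σ = (1, 2, 4, 3): 14 + (-8) + 19 + 16 = 41
σ = (1, 3, 2, 4): 14 + 11 + 11 + 12 = 48
σ = (1, 3, 4, 2): 14 + 11 + 19 + (-5) = 39
σ = (1, 4, 2, 3): 14 + (-4) + 11 + 16 = 37
σ = (1, 4, 3, 2): 14 + (-4) + 22 + (-5) = 27
σ = (2, 1, 3, 4): 19 + 19 + 22 + 12 = 72
σ = (2, 1, 4, 3): 19 + 19 + 19 + 16 = 73
σ = (2, 3, 1, 4): 19 + 11 + 22 + 12 = 64
σ = (2, 3, 4, 1): 19 + 11 + 19 + 24 = 73
σ = (2, 4, 1, 3): 19 + (-4) + 22 + 16 = 53
σ = (2, 4, 3, 1): 19 + (-4) + 22 + 24 = 61
σ = (3, 1, 2, 4): 14 + 19 + 11 + 12 = 56
σ = (3, 1, 4, 2): 14 + 19 + 19 + (-5) = 47
σ = (3, 2, 1, 4): 14 + (-8) + 22 + 12 = 40
σ = (3, 2, 4, 1): 14 + (-8) + 19 + 24 = 49
σ = (3, 4, 1, 2): 14 + (-4) + 22 + (-5) = 27
σ = (3, 4, 2, 1): 14 + (-4) + 11 + 24 = 45
σ = (4, 1, 2, 3): 21 + 19 + 11 + 16 = 67
σ = (4, 1, 3, 2): 21 + 19 + 22 + (-5) = 57
σ = (4, 2, 1, 3): 21 + (-8) + 22 + 16 = 51
σ = (4, 2, 3, 1): 21 + (-8) + 22 + 24 = 59
σ = (4, 3, 1, 2): 21 + 11 + 22 + (-5) = 49
σ = (4, 3, 2, 1): 21 + 11 + 11 + 24 = 67
Optimal value attained by: σ = (1, 4, 3, 2).
Answer: det⊕(W) = 27; verdict: SINGULAR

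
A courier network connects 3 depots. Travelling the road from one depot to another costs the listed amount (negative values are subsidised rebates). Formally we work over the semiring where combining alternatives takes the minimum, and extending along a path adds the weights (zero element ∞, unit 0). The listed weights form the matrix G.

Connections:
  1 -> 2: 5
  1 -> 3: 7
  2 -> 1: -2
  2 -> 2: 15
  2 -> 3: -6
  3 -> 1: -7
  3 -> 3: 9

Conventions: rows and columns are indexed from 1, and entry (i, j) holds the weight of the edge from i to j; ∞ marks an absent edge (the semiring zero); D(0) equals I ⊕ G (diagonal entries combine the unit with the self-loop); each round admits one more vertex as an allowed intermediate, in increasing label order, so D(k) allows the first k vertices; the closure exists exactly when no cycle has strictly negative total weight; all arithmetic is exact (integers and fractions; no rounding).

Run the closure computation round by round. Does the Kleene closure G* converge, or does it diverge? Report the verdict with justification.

D(0):
  [0, 5, 7]
  [-2, 0, -6]
  [-7, ∞, 0]
D(1):
  [0, 5, 7]
  [-2, 0, -6]
  [-7, -2, 0]
Detection: at round 2, diagonal entry (3, 3) turns strictly negative.
Key observation: the cycle 3->1->2->3 has total weight (-7) + 5 + (-6), which is strictly negative.
Answer: DIVERGES — negative cycle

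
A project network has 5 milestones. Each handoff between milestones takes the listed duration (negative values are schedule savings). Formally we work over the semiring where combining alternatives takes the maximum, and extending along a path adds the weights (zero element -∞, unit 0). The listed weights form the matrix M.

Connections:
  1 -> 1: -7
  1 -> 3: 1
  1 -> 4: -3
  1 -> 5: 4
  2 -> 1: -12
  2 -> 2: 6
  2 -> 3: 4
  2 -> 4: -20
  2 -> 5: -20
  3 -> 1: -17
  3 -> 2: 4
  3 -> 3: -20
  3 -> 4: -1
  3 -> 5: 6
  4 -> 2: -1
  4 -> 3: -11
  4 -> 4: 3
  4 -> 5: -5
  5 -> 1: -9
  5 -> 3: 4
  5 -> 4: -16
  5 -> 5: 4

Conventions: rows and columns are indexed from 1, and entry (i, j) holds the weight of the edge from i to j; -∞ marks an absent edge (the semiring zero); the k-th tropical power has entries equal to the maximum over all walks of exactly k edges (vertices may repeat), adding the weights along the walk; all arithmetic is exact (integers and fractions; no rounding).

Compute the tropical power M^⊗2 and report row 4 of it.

M^⊗2:
  [-5, 5, 8, 0, 8]
  [-6, 12, 10, 3, 10]
  [-3, 10, 10, 2, 10]
  [-13, 5, 3, 6, -1]
  [-5, 8, 8, 3, 10]
Answer: row 4 of M^⊗2 = [-13, 5, 3, 6, -1]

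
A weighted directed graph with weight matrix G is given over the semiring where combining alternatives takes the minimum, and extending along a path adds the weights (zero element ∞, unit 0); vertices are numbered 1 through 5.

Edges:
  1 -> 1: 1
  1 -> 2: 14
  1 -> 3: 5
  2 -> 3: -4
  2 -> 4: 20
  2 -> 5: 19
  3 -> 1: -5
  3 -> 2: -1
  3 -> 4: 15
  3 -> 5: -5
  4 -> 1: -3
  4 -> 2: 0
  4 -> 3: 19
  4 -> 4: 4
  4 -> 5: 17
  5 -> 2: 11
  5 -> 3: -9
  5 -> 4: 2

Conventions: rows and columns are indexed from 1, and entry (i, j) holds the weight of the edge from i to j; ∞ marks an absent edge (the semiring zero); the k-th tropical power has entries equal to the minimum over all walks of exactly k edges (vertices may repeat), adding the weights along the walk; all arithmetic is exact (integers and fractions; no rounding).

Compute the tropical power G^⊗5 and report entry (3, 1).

G^⊗2:
  [0, 4, 6, 20, 0]
  [-9, -5, 10, 11, -9]
  [-4, 6, -14, -3, 18]
  [-2, 4, -4, 8, 14]
  [-14, -10, 7, 6, -14]
G^⊗3:
  [1, 5, -9, 2, 1]
  [-8, 2, -18, -7, 5]
  [-19, -15, 1, 1, -19]
  [-9, -5, 0, 11, -9]
  [-13, -3, -23, -12, 2]
G^⊗4:
  [-14, -10, -8, 3, -14]
  [-23, -19, -4, -3, -23]
  [-18, -8, -28, -17, -4]
  [-8, -1, -18, -7, -5]
  [-28, -24, -8, -8, -28]
G^⊗5:
  [-13, -9, -23, -12, -13]
  [-22, -12, -32, -21, -9]
  [-33, -29, -13, -13, -33]
  [-23, -19, -14, -3, -23]
  [-27, -17, -37, -26, -13]
Key observation: the optimum is the walk 3->5->3->5->3->1, with weight (-5) + (-9) + (-5) + (-9) + (-5) = -33.
Optimal value attained by: walk 3->5->3->5->3->1.
Answer: (G^⊗5)[3][1] = -33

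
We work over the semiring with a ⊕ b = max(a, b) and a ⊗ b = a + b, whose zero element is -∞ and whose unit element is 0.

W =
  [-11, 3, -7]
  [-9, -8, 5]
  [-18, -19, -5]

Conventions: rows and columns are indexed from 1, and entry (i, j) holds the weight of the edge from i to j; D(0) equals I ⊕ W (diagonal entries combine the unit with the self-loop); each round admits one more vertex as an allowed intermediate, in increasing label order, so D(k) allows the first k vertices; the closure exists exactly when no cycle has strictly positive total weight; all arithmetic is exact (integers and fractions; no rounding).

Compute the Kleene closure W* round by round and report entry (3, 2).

D(0):
  [0, 3, -7]
  [-9, 0, 5]
  [-18, -19, 0]
D(1):
  [0, 3, -7]
  [-9, 0, 5]
  [-18, -15, 0]
D(2):
  [0, 3, 8]
  [-9, 0, 5]
  [-18, -15, 0]
D(3):
  [0, 3, 8]
  [-9, 0, 5]
  [-18, -15, 0]
Answer: W*[3][2] = -15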